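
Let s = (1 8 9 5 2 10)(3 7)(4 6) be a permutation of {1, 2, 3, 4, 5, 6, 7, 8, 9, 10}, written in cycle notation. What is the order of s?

The disjoint cycles have lengths 6, 2, 2.
The order of s is the least common multiple of its cycle lengths: lcm(6, 2, 2) = 6.

6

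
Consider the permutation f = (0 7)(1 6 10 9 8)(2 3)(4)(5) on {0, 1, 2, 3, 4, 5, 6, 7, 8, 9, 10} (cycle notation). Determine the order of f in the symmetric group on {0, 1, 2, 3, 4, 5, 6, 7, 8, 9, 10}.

The disjoint cycles have lengths 5, 2, 2, 1, 1.
The order of f is the least common multiple of its cycle lengths: lcm(5, 2, 2) = 10.

10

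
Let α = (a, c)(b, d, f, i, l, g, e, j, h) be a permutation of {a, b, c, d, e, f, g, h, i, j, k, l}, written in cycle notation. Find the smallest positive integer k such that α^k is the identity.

18

The disjoint cycles have lengths 9, 2, 1.
Since disjoint cycles commute, ord(α) = lcm(9, 2) = 18.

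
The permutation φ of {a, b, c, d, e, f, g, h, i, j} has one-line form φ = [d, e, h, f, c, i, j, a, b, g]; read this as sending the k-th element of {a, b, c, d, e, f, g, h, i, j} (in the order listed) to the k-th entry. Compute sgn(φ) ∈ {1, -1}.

In disjoint-cycle form the cycle lengths are 8, 2.
A cycle of length ℓ contributes ℓ−1 transpositions, so φ is a product of 7 + 1 = 8 transpositions — even.

1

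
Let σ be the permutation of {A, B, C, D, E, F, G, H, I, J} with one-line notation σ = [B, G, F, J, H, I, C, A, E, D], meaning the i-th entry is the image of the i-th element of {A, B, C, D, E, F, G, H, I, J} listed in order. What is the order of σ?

The disjoint-cycle form of σ has cycle lengths 8, 2.
The order is lcm(8, 2) = 8.

8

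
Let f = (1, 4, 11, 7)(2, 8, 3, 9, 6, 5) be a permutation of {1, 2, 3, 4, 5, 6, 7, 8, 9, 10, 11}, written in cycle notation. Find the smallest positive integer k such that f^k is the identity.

The cycle type of f is (6, 4, 1).
The order is lcm(6, 4) = 12.

12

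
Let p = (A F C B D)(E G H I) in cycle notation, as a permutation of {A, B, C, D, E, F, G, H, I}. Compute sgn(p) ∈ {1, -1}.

The cycle lengths are 5, 4.
A cycle of length ℓ contributes ℓ−1 transpositions, so p is a product of 4 + 3 = 7 transpositions — odd.

-1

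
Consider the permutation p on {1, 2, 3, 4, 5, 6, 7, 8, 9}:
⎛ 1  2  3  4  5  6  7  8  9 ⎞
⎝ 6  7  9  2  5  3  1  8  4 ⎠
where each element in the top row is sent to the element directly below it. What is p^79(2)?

Tracing 2 → 7 → … returns to 2 after 7 steps, so 2 lies in a 7-cycle (1 6 3 9 4 2 7).
Powers repeat with period 7 on this cycle, and 79 mod 7 = 2, so p^79(2) = p^2(2).
Advancing 2 steps from 2: 2 → 7 → 1.

1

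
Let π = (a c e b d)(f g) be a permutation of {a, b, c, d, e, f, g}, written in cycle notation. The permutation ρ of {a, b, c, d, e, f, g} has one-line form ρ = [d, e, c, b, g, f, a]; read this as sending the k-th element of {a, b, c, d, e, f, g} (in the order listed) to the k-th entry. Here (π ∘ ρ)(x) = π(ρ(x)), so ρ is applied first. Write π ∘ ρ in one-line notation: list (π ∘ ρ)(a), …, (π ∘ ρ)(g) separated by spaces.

a b e d f g c

(π ∘ ρ)(x) = π(ρ(x)). Computing each image: π(ρ(a)) = π(d) = a, π(ρ(b)) = π(e) = b, π(ρ(c)) = π(c) = e, π(ρ(d)) = π(b) = d, π(ρ(e)) = π(g) = f, π(ρ(f)) = π(f) = g, π(ρ(g)) = π(a) = c.
Hence π ∘ ρ = [a b e d f g c].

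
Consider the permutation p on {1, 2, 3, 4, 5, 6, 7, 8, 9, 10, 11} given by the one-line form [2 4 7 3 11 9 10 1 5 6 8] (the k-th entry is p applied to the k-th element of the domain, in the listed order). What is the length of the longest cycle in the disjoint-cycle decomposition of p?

11

Decomposing into disjoint cycles gives (1 2 4 3 7 10 6 9 5 11 8); the longest has length 11.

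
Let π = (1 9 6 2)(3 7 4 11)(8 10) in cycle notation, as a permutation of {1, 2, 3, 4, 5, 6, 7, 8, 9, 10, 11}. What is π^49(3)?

3 lies in the 4-cycle (3 7 4 11).
Powers repeat with period 4 on this cycle, and 49 mod 4 = 1, so π^49(3) = π^1(3).
Advancing 1 step from 3: 3 → 7.

7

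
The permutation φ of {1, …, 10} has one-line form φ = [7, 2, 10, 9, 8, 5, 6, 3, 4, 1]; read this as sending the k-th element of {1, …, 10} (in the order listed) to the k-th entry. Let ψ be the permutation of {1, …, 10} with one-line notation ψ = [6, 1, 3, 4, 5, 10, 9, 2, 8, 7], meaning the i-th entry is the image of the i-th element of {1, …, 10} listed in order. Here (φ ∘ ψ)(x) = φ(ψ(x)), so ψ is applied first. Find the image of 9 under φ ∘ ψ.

First apply ψ: ψ(9) = 8, then φ(8) = 3. Thus (φ ∘ ψ)(9) = 3.

3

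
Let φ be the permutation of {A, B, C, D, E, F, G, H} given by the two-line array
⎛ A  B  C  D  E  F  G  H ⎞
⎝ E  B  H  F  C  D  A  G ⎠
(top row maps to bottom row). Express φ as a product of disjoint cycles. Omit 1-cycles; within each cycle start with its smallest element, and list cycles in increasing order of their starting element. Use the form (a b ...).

Iterating φ from A gives A → E → C → H → G → A; that is the 5-cycle (A E C H G).
Repeating from the next unused element and collecting all non-trivial cycles gives (A E C H G)(D F).

(A E C H G)(D F)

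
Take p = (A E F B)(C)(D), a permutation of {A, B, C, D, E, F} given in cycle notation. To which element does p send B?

A

B appears in (A E F B); the next entry (wrapping around) is A.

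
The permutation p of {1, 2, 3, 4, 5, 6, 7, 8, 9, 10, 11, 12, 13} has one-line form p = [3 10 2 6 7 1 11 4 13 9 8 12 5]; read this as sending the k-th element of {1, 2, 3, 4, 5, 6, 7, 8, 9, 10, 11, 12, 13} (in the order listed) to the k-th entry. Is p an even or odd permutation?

odd

In disjoint-cycle form the cycle lengths are 12, 1.
A cycle of length ℓ contributes ℓ−1 transpositions, so p is a product of 11 transpositions — odd.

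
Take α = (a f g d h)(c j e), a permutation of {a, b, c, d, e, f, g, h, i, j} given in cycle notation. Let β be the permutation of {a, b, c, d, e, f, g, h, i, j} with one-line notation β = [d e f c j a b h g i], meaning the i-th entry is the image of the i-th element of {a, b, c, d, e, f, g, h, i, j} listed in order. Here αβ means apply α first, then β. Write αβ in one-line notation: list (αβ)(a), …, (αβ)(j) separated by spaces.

a e i h f b c d g j

(αβ)(x) = β(α(x)). Computing each image: β(α(a)) = β(f) = a, β(α(b)) = β(b) = e, β(α(c)) = β(j) = i, β(α(d)) = β(h) = h, β(α(e)) = β(c) = f, β(α(f)) = β(g) = b, β(α(g)) = β(d) = c, β(α(h)) = β(a) = d, β(α(i)) = β(i) = g, β(α(j)) = β(e) = j.
Hence αβ = [a e i h f b c d g j].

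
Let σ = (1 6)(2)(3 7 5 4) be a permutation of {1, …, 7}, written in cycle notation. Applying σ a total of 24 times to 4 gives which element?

4

4 lies in the 4-cycle (3 7 5 4).
Since the cycle has length 4, σ^24 acts on it the same as σ^0 (24 mod 4 = 0).
So σ^24(4) = 4.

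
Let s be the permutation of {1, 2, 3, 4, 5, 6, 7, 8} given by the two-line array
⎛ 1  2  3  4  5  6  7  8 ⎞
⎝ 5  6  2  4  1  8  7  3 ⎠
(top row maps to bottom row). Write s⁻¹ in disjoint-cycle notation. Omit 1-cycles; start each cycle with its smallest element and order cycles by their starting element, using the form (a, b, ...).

The cycle decomposition of s is (1, 5)(2, 6, 8, 3).
Reversing each cycle (and rotating so the smallest element leads) gives s⁻¹ = (1, 5)(2, 3, 8, 6).

(1, 5)(2, 3, 8, 6)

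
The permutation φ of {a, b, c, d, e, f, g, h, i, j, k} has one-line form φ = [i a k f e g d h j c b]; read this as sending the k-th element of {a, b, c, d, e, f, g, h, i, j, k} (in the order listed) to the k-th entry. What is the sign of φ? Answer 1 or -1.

-1

In disjoint-cycle form the cycle lengths are 6, 3, 1, 1.
A cycle is odd iff its length is even; φ has 1 even-length cycle, so sgn(φ) = (−1)^1 and φ is odd.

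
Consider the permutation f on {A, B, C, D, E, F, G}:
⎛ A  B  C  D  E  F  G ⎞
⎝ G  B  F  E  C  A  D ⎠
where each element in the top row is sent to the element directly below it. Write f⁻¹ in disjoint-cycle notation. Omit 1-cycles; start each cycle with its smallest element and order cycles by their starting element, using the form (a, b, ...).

(A, F, C, E, D, G)

The cycle decomposition of f is (A, G, D, E, C, F).
The inverse reverses every cycle; in canonical form, f⁻¹ = (A, F, C, E, D, G).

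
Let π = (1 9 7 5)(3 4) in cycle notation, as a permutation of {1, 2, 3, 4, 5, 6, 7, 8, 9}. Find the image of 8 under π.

8

8 does not appear in any cycle of π, so it is a fixed point: π(8) = 8.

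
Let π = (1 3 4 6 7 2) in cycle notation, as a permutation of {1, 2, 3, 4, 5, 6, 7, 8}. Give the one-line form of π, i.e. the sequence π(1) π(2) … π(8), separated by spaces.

Reading each image from the cycles: 1→3, 2→1, 3→4, 4→6, 5→5, 6→7, 7→2, 8→8.
So the one-line form is 3 1 4 6 5 7 2 8.

3 1 4 6 5 7 2 8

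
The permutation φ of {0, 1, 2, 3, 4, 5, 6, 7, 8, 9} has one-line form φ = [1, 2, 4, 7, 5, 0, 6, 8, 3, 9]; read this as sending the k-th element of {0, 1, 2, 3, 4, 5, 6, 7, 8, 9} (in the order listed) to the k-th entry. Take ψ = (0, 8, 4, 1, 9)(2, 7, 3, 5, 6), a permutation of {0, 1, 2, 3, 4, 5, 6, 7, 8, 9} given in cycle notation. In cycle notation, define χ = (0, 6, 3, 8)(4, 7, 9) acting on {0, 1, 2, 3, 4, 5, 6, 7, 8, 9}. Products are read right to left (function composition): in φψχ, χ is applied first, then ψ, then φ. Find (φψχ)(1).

9

(φψχ)(1) = φ(ψ(χ(1))). χ(1) = 1, then ψ(1) = 9, then φ(9) = 9, so the result is 9.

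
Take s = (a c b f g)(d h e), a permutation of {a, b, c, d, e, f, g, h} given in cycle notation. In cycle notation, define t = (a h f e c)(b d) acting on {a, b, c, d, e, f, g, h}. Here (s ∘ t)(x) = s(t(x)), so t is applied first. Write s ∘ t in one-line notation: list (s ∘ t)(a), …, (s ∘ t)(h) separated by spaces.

For each element, apply t then s: a → h → e; b → d → h; c → a → c; d → b → f; e → c → b; f → e → d; g → g → a; h → f → g.
Collecting the images, s ∘ t = [e h c f b d a g].

e h c f b d a g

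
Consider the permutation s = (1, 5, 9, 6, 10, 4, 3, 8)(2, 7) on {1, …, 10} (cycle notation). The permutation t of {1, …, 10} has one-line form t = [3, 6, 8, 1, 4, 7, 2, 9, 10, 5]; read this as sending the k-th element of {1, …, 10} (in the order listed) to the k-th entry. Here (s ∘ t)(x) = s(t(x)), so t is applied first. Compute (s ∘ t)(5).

3

(s ∘ t)(5) = s(t(5)). t(5) = 4, then s(4) = 3. So (s ∘ t)(5) = 3.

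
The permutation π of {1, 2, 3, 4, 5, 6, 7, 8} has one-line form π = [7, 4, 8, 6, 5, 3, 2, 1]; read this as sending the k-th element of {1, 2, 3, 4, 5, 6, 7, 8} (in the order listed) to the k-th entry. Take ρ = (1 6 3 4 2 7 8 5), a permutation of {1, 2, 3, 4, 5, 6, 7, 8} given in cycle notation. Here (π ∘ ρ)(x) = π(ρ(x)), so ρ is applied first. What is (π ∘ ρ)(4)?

4

(π ∘ ρ)(4) = π(ρ(4)). ρ(4) = 2, then π(2) = 4. So (π ∘ ρ)(4) = 4.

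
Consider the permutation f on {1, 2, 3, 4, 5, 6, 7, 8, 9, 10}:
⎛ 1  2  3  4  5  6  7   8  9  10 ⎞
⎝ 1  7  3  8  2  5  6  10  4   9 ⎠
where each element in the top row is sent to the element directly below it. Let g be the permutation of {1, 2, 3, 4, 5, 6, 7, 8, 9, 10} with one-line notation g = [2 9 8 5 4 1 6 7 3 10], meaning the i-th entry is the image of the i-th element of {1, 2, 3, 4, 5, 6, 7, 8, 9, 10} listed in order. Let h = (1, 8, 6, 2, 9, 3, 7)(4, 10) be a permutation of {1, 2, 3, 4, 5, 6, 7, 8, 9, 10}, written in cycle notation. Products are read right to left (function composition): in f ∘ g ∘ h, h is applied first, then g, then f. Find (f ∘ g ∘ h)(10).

Chase 10: h(10) = 4; g(4) = 5; f(5) = 2. Hence (f ∘ g ∘ h)(10) = 2.

2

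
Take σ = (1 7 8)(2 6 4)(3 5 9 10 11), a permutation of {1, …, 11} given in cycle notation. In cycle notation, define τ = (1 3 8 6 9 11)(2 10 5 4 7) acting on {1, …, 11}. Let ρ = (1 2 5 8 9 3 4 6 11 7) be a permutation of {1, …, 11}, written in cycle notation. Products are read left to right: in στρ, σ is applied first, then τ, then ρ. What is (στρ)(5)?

(στρ)(5) = ρ(τ(σ(5))). σ(5) = 9, then τ(9) = 11, then ρ(11) = 7, so the result is 7.

7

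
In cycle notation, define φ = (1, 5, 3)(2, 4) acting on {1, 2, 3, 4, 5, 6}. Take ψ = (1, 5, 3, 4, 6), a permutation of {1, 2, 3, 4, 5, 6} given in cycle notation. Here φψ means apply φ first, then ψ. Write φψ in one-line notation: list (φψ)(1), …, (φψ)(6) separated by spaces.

3 6 5 2 4 1

(φψ)(x) = ψ(φ(x)). Computing each image: ψ(φ(1)) = ψ(5) = 3, ψ(φ(2)) = ψ(4) = 6, ψ(φ(3)) = ψ(1) = 5, ψ(φ(4)) = ψ(2) = 2, ψ(φ(5)) = ψ(3) = 4, ψ(φ(6)) = ψ(6) = 1.
Hence φψ = [3 6 5 2 4 1].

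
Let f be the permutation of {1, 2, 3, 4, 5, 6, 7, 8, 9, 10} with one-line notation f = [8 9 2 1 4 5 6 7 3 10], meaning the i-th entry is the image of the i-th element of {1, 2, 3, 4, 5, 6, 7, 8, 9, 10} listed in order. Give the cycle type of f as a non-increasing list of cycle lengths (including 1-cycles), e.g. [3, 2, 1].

The disjoint cycles are (1, 8, 7, 6, 5, 4)(2, 9, 3)(10), with lengths 6, 3, 1 in non-increasing order.

[6, 3, 1]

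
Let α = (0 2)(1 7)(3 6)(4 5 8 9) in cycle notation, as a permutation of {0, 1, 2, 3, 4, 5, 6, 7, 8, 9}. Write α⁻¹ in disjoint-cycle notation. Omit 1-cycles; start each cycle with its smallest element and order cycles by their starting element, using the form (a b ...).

(0 2)(1 7)(3 6)(4 9 8 5)

The inverse reverses each cycle.
Reversing each cycle of α and rotating so the smallest element leads gives (0 2)(1 7)(3 6)(4 9 8 5).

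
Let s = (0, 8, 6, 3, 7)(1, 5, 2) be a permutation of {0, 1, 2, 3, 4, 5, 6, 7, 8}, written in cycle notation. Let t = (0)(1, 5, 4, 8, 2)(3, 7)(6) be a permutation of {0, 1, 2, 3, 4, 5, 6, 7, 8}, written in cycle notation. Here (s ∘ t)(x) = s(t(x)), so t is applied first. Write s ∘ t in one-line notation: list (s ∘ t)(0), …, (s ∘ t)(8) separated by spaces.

(s ∘ t)(x) = s(t(x)). Computing each image: s(t(0)) = s(0) = 8, s(t(1)) = s(5) = 2, s(t(2)) = s(1) = 5, s(t(3)) = s(7) = 0, s(t(4)) = s(8) = 6, s(t(5)) = s(4) = 4, s(t(6)) = s(6) = 3, s(t(7)) = s(3) = 7, s(t(8)) = s(2) = 1.
Hence s ∘ t = [8 2 5 0 6 4 3 7 1].

8 2 5 0 6 4 3 7 1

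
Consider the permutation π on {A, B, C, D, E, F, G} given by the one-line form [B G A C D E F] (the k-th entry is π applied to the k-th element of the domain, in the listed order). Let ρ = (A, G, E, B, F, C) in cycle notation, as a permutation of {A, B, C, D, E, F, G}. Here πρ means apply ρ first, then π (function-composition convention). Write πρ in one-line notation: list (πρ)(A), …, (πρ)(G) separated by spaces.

F E B C G A D

For each element, apply ρ then π: A → G → F; B → F → E; C → A → B; D → D → C; E → B → G; F → C → A; G → E → D.
Collecting the images, πρ = [F E B C G A D].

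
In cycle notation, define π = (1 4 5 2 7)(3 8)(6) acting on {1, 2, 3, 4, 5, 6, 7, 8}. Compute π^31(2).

7

2 lies in the 5-cycle (1 4 5 2 7).
On a 5-cycle, π^5 is the identity, so π^31 = π^1 there (31 ≡ 1 mod 5).
Stepping 1 place around the cycle: 2 → 7.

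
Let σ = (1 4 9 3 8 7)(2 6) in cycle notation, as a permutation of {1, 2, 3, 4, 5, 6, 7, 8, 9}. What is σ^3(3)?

1

3 lies in the 6-cycle (1 4 9 3 8 7).
Stepping 3 places around the cycle: 3 → 8 → 7 → 1.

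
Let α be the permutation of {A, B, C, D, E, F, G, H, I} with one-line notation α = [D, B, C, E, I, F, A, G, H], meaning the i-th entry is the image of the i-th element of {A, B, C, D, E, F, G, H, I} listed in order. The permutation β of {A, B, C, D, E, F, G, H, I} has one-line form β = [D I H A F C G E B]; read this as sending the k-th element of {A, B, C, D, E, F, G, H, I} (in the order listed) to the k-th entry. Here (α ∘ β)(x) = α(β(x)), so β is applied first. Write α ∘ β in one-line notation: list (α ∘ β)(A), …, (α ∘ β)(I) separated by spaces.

(α ∘ β)(x) = α(β(x)). Computing each image: α(β(A)) = α(D) = E, α(β(B)) = α(I) = H, α(β(C)) = α(H) = G, α(β(D)) = α(A) = D, α(β(E)) = α(F) = F, α(β(F)) = α(C) = C, α(β(G)) = α(G) = A, α(β(H)) = α(E) = I, α(β(I)) = α(B) = B.
Hence α ∘ β = [E H G D F C A I B].

E H G D F C A I B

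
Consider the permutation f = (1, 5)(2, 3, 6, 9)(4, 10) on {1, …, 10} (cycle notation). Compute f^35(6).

6 lies in the 4-cycle (2, 3, 6, 9).
On a 4-cycle, f^4 is the identity, so f^35 = f^3 there (35 ≡ 3 mod 4).
Stepping 3 places around the cycle: 6 → 9 → 2 → 3.

3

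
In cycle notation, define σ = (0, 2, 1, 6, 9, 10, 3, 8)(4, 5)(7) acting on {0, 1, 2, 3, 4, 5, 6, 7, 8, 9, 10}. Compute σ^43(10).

0

10 lies in the 8-cycle (0, 2, 1, 6, 9, 10, 3, 8).
Since the cycle has length 8, σ^43 acts on it the same as σ^3 (43 mod 8 = 3).
Stepping 3 places around the cycle: 10 → 3 → 8 → 0.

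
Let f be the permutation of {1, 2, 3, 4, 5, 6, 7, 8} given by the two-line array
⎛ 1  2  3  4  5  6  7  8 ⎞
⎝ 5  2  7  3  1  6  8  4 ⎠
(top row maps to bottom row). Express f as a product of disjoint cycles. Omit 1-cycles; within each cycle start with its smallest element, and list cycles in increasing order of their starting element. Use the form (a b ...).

(1 5)(3 7 8 4)

Start at 1 and follow images: 1 → 5 → 1, giving the cycle (1 5).
Continuing from each remaining unvisited element yields (1 5)(3 7 8 4).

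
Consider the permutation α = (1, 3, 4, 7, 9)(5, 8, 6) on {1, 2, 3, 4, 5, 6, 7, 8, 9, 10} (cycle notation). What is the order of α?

The disjoint cycles have lengths 5, 3, 1, 1.
The order is lcm(5, 3) = 15.

15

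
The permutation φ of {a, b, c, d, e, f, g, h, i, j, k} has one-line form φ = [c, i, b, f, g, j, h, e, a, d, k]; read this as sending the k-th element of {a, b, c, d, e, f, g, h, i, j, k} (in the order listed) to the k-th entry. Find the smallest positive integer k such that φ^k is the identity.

12

The disjoint-cycle form of φ has cycle lengths 4, 3, 3, 1.
The order is lcm(4, 3, 3) = 12.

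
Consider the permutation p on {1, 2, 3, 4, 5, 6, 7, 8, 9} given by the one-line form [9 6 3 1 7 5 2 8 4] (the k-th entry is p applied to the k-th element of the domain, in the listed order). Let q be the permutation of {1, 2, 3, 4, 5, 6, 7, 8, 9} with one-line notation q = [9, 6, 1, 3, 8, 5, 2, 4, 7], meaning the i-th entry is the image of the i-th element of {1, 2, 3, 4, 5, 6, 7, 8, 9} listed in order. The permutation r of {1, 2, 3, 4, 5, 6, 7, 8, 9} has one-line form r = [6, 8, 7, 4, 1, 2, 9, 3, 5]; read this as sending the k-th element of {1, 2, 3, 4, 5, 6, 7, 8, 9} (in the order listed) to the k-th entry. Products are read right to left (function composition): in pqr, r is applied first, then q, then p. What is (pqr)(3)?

6

Apply the permutations in order: r(3) = 7, then q(7) = 2, then p(2) = 6. So (pqr)(3) = 6.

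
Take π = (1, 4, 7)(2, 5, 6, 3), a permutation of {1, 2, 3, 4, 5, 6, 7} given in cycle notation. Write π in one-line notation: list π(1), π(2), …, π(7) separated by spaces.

4 5 2 7 6 3 1

Image by image: 1↦4, 2↦5, 3↦2, 4↦7, 5↦6, 6↦3, 7↦1.
So the one-line form is 4 5 2 7 6 3 1.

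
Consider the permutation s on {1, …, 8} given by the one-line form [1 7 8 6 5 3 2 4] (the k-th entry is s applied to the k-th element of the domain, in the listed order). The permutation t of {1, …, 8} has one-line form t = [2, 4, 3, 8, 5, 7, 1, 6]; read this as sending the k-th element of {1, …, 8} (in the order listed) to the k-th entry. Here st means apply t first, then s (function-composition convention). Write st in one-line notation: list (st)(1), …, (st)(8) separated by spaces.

For each element, apply t then s: 1 → 2 → 7; 2 → 4 → 6; 3 → 3 → 8; 4 → 8 → 4; 5 → 5 → 5; 6 → 7 → 2; 7 → 1 → 1; 8 → 6 → 3.
Collecting the images, st = [7 6 8 4 5 2 1 3].

7 6 8 4 5 2 1 3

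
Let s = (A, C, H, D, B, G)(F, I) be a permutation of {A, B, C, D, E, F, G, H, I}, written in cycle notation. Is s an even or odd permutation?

The cycle lengths are 6, 2, 1.
A cycle of length ℓ contributes ℓ−1 transpositions, so s is a product of 5 + 1 = 6 transpositions — even.

even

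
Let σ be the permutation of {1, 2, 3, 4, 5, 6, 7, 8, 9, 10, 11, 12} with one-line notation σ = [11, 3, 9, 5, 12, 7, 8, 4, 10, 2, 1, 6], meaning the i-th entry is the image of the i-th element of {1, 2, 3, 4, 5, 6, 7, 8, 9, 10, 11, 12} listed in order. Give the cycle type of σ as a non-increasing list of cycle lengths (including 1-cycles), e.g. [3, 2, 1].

[6, 4, 2]

The disjoint cycles are (1 11)(2 3 9 10)(4 5 12 6 7 8), with lengths 6, 4, 2 in non-increasing order.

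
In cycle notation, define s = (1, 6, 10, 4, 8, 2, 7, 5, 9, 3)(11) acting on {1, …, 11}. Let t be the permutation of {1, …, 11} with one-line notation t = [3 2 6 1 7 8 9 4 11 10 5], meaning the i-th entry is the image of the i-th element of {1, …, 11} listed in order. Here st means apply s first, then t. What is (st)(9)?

(st)(9) = t(s(9)). s(9) = 3, then t(3) = 6. So (st)(9) = 6.

6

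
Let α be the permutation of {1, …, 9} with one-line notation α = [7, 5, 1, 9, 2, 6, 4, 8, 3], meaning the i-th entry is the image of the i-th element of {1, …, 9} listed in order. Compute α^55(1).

Tracing 1 → 7 → … returns to 1 after 5 steps, so 1 lies in a 5-cycle (1, 7, 4, 9, 3).
On a 5-cycle, α^5 is the identity, so α^55 = α^0 there (55 ≡ 0 mod 5).
So α^55(1) = 1.

1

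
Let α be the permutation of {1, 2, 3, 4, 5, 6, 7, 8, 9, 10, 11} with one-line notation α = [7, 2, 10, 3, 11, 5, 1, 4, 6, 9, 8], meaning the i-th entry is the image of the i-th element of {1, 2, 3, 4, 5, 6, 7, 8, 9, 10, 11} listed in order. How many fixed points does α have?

The fixed points (elements with α(x) = x) are {2}, so there is 1.

1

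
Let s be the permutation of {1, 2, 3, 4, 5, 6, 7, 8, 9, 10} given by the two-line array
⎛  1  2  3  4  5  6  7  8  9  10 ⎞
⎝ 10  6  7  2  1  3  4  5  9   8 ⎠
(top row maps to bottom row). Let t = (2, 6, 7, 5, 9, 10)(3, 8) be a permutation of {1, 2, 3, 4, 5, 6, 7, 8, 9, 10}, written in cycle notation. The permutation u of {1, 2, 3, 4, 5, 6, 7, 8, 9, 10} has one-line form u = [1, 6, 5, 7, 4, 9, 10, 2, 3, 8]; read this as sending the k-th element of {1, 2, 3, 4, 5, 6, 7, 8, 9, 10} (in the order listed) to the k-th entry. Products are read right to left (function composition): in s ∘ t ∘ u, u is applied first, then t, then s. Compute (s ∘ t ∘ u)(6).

8

Chase 6: u(6) = 9; t(9) = 10; s(10) = 8. Hence (s ∘ t ∘ u)(6) = 8.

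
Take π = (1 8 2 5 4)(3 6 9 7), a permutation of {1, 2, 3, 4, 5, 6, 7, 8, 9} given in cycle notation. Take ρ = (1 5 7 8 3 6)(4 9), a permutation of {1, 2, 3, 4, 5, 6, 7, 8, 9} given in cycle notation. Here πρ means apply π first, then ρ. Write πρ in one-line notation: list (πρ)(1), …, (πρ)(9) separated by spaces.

3 7 1 5 9 4 6 2 8

(πρ)(x) = ρ(π(x)). Computing each image: ρ(π(1)) = ρ(8) = 3, ρ(π(2)) = ρ(5) = 7, ρ(π(3)) = ρ(6) = 1, ρ(π(4)) = ρ(1) = 5, ρ(π(5)) = ρ(4) = 9, ρ(π(6)) = ρ(9) = 4, ρ(π(7)) = ρ(3) = 6, ρ(π(8)) = ρ(2) = 2, ρ(π(9)) = ρ(7) = 8.
Hence πρ = [3 7 1 5 9 4 6 2 8].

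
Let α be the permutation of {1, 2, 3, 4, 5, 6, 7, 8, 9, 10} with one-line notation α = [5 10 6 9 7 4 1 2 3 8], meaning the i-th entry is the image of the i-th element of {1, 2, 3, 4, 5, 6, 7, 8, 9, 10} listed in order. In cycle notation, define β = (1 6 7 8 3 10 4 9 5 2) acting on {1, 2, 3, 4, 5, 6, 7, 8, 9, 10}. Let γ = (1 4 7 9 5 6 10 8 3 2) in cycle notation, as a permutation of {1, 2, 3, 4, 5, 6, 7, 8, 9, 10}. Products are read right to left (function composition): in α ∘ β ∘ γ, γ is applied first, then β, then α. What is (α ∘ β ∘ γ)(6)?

9

Apply the permutations in order: γ(6) = 10, then β(10) = 4, then α(4) = 9. So (α ∘ β ∘ γ)(6) = 9.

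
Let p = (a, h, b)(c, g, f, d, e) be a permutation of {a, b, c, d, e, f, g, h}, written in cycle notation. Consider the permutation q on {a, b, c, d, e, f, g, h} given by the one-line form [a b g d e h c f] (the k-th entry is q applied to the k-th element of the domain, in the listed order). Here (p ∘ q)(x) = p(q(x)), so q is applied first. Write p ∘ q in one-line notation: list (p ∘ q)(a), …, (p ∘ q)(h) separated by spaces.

Chase each element through q then p: a → a → h; b → b → a; c → g → f; d → d → e; e → e → c; f → h → b; g → c → g; h → f → d.
So p ∘ q in one-line form is h a f e c b g d.

h a f e c b g d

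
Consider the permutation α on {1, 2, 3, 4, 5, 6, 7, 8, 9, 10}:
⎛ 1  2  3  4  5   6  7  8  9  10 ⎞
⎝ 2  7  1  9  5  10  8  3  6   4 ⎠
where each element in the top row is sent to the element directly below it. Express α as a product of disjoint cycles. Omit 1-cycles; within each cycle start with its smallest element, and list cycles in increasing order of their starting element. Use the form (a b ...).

(1 2 7 8 3)(4 9 6 10)

From 1: 1 → 2 → 7 → 8 → 3 → 1, closing the cycle (1 2 7 8 3).
Repeating from the next unused element and collecting all non-trivial cycles gives (1 2 7 8 3)(4 9 6 10).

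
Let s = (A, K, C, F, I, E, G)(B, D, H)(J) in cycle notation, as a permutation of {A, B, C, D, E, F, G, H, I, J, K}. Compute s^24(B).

B

B lies in the 3-cycle (B, D, H).
Powers repeat with period 3 on this cycle, and 24 mod 3 = 0, so s^24(B) = s^0(B).
So s^24(B) = B.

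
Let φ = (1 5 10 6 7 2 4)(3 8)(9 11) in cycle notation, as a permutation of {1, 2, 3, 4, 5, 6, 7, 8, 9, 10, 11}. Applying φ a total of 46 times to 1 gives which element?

7

1 lies in the 7-cycle (1 5 10 6 7 2 4).
Powers repeat with period 7 on this cycle, and 46 mod 7 = 4, so φ^46(1) = φ^4(1).
Advancing 4 steps from 1: 1 → 5 → 10 → 6 → 7.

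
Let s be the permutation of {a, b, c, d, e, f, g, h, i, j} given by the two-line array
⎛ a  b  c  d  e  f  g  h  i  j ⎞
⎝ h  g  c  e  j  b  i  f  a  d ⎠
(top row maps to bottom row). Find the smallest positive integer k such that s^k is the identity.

6

Decomposing into disjoint cycles gives cycle lengths 6, 3, 1.
Since disjoint cycles commute, ord(s) = lcm(6, 3) = 6.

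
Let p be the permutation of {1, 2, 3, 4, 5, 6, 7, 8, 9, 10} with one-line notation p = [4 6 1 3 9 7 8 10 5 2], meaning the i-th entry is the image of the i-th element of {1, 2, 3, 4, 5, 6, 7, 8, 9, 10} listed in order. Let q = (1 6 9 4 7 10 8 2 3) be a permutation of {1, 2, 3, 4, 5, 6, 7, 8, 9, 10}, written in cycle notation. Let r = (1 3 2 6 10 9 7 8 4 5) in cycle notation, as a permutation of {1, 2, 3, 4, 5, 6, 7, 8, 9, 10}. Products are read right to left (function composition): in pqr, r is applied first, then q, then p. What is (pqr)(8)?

Apply the permutations in order: r(8) = 4, then q(4) = 7, then p(7) = 8. So (pqr)(8) = 8.

8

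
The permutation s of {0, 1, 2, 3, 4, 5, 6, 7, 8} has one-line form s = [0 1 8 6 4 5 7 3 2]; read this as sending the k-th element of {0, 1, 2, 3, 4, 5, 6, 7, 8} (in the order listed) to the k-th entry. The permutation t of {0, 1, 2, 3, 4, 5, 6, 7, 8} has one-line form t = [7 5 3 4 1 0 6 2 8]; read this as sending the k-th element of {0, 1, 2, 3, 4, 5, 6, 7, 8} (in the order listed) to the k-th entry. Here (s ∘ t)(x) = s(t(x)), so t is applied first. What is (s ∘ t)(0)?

(s ∘ t)(0) = s(t(0)). t(0) = 7, then s(7) = 3. So (s ∘ t)(0) = 3.

3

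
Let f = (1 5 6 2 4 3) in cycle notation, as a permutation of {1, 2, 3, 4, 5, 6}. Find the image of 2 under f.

In the cycle (1 5 6 2 4 3), 2 is followed by 4, so f(2) = 4.

4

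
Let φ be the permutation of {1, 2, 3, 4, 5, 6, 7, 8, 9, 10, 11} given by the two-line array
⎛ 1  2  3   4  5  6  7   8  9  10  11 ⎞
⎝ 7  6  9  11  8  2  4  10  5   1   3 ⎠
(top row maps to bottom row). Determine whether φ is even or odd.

In disjoint-cycle form the cycle lengths are 9, 2.
A cycle is odd iff its length is even; φ has 1 even-length cycle, so sgn(φ) = (−1)^1 and φ is odd.

odd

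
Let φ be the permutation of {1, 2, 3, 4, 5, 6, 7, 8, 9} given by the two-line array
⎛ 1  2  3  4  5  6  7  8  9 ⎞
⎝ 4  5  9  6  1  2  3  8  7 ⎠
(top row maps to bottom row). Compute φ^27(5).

4

Tracing 5 → 1 → … returns to 5 after 5 steps, so 5 lies in a 5-cycle (1, 4, 6, 2, 5).
Since the cycle has length 5, φ^27 acts on it the same as φ^2 (27 mod 5 = 2).
Advancing 2 steps from 5: 5 → 1 → 4.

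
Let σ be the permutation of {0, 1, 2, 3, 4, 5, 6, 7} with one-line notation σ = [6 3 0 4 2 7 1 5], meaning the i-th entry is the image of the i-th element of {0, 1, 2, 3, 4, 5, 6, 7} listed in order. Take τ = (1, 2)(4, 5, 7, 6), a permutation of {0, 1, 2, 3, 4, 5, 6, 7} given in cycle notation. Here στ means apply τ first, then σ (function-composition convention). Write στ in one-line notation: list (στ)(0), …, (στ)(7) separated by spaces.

Chase each element through τ then σ: 0 → 0 → 6; 1 → 2 → 0; 2 → 1 → 3; 3 → 3 → 4; 4 → 5 → 7; 5 → 7 → 5; 6 → 4 → 2; 7 → 6 → 1.
Collecting the images, στ = [6 0 3 4 7 5 2 1].

6 0 3 4 7 5 2 1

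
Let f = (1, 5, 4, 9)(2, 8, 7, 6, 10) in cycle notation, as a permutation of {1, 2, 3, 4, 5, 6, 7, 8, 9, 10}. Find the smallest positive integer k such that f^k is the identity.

The disjoint cycles have lengths 5, 4, 1.
The order is lcm(5, 4) = 20.

20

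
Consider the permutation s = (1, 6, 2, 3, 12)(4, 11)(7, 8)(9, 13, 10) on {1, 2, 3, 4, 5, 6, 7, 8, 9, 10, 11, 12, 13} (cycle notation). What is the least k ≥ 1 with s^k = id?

30

The disjoint cycles have lengths 5, 3, 2, 2, 1.
Since disjoint cycles commute, ord(s) = lcm(5, 3, 2, 2) = 30.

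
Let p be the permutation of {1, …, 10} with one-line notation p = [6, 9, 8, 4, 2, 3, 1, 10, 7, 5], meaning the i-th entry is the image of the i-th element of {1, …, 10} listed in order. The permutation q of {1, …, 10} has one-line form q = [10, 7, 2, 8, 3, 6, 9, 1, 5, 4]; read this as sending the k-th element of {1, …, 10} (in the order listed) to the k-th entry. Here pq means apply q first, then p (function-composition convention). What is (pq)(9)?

q(9) = 5, then p(5) = 2; composing gives (pq)(9) = 2.

2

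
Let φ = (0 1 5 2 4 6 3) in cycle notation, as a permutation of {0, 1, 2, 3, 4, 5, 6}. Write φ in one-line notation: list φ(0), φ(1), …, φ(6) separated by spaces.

1 5 4 0 6 2 3

Each element maps to the next entry in its cycle (wrapping to the front): 0↦1, 1↦5, 2↦4, 3↦0, 4↦6, 5↦2, 6↦3.
Listing these in domain order gives 1 5 4 0 6 2 3.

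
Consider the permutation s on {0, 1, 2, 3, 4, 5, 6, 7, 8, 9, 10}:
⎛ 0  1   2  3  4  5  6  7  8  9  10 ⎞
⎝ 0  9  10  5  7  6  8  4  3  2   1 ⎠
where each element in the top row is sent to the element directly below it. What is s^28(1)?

Tracing 1 → 9 → … returns to 1 after 4 steps, so 1 lies in a 4-cycle (1 9 2 10).
Powers repeat with period 4 on this cycle, and 28 mod 4 = 0, so s^28(1) = s^0(1).
So s^28(1) = 1.

1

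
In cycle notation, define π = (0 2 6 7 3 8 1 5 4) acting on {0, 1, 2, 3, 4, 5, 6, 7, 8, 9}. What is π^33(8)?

6

8 lies in the 9-cycle (0 2 6 7 3 8 1 5 4).
On a 9-cycle, π^9 is the identity, so π^33 = π^6 there (33 ≡ 6 mod 9).
Stepping 6 places around the cycle: 8 → 1 → 5 → 4 → 0 → 2 → 6.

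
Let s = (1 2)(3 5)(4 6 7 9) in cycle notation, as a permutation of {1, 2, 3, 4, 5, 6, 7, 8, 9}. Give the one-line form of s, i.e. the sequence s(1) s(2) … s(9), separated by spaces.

2 1 5 6 3 7 9 8 4

Each element maps to the next entry in its cycle (wrapping to the front): 1↦2, 2↦1, 3↦5, 4↦6, 5↦3, 6↦7, 7↦9, 8↦8, 9↦4.
So the one-line form is 2 1 5 6 3 7 9 8 4.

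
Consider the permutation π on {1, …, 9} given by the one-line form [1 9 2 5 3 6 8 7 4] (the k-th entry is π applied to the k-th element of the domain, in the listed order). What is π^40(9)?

9

Tracing 9 → 4 → … returns to 9 after 5 steps, so 9 lies in a 5-cycle (2 9 4 5 3).
On a 5-cycle, π^5 is the identity, so π^40 = π^0 there (40 ≡ 0 mod 5).
So π^40(9) = 9.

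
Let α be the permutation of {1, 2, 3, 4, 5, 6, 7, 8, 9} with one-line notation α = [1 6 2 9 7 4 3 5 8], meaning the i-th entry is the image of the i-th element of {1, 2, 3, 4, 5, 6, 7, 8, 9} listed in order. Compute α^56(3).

3

Tracing 3 → 2 → … returns to 3 after 8 steps, so 3 lies in an 8-cycle (2, 6, 4, 9, 8, 5, 7, 3).
Powers repeat with period 8 on this cycle, and 56 mod 8 = 0, so α^56(3) = α^0(3).
So α^56(3) = 3.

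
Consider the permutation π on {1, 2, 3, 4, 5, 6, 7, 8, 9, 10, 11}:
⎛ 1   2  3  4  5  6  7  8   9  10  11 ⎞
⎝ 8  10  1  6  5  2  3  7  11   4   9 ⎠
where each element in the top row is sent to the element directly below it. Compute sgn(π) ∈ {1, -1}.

In disjoint-cycle form the cycle lengths are 4, 4, 2, 1.
A cycle of length ℓ contributes ℓ−1 transpositions, so π is a product of 3 + 3 + 1 = 7 transpositions — odd.

-1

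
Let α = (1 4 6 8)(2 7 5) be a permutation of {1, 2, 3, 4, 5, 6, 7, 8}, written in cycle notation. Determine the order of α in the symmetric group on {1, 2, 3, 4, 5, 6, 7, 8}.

12

The disjoint cycles have lengths 4, 3, 1.
The order of α is the least common multiple of its cycle lengths: lcm(4, 3) = 12.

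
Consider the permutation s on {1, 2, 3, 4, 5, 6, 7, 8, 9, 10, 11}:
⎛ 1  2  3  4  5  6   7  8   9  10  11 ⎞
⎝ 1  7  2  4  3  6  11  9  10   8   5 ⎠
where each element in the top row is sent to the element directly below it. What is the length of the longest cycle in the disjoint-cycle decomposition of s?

Decomposing into disjoint cycles gives (2 7 11 5 3)(8 9 10); the longest has length 5.

5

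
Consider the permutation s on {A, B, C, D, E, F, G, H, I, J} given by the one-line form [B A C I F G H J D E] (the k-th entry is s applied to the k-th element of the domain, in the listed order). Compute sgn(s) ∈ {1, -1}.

In disjoint-cycle form the cycle lengths are 5, 2, 2, 1.
A cycle is odd iff its length is even; s has 2 even-length cycles, so sgn(s) = (−1)^2 and s is even.

1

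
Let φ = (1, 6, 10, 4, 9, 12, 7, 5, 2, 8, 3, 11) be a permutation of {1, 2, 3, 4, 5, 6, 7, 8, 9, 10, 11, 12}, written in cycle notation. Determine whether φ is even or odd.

The cycle lengths are 12.
A cycle of length ℓ contributes ℓ−1 transpositions, so φ is a product of 11 transpositions — odd.

odd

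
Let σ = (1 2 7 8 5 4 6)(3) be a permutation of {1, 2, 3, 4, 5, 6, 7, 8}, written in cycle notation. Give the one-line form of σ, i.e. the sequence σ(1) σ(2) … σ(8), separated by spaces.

2 7 3 6 4 1 8 5

Each element maps to the next entry in its cycle (wrapping to the front): 1↦2, 2↦7, 3↦3, 4↦6, 5↦4, 6↦1, 7↦8, 8↦5.
So the one-line form is 2 7 3 6 4 1 8 5.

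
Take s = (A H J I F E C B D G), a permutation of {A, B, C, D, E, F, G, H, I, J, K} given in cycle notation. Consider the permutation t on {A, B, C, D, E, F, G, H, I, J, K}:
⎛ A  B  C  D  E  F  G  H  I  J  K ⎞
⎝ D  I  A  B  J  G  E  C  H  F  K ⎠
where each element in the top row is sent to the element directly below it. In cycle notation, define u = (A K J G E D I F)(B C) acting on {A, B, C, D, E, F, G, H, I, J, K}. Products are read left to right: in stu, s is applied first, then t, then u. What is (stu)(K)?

(stu)(K) = u(t(s(K))). s(K) = K, then t(K) = K, then u(K) = J, so the result is J.

J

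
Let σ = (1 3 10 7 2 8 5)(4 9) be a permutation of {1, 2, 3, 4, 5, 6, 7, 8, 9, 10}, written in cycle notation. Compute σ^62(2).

7

2 lies in the 7-cycle (1 3 10 7 2 8 5).
On a 7-cycle, σ^7 is the identity, so σ^62 = σ^6 there (62 ≡ 6 mod 7).
Stepping 6 places around the cycle: 2 → 8 → 5 → 1 → 3 → 10 → 7.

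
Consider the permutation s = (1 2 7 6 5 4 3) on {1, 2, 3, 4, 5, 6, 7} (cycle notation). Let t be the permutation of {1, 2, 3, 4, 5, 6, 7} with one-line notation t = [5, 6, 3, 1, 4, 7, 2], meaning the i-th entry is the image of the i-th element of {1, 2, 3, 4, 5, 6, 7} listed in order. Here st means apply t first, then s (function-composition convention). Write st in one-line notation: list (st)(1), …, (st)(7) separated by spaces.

4 5 1 2 3 6 7

(st)(x) = s(t(x)). Computing each image: s(t(1)) = s(5) = 4, s(t(2)) = s(6) = 5, s(t(3)) = s(3) = 1, s(t(4)) = s(1) = 2, s(t(5)) = s(4) = 3, s(t(6)) = s(7) = 6, s(t(7)) = s(2) = 7.
Hence st = [4 5 1 2 3 6 7].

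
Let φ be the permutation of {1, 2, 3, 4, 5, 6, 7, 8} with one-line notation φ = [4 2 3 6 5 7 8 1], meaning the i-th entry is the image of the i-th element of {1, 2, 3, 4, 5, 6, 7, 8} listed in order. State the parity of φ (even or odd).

even

In disjoint-cycle form the cycle lengths are 5, 1, 1, 1.
A cycle is odd iff its length is even; φ has 0 even-length cycles, so sgn(φ) = (−1)^0 and φ is even.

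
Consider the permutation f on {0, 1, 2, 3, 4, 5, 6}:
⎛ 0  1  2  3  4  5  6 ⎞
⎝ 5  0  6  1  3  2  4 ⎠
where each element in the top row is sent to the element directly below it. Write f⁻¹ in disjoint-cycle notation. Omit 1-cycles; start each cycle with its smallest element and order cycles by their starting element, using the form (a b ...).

First write f in disjoint cycles: (0 5 2 6 4 3 1).
Reversing each cycle (and rotating so the smallest element leads) gives f⁻¹ = (0 1 3 4 6 2 5).

(0 1 3 4 6 2 5)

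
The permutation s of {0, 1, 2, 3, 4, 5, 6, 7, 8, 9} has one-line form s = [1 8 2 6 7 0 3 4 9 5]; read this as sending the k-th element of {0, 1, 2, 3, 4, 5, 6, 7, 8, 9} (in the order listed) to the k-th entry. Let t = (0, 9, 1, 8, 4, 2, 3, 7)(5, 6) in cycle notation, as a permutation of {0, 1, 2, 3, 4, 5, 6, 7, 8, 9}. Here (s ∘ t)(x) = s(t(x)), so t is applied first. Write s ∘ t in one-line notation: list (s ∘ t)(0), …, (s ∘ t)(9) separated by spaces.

5 9 6 4 2 3 0 1 7 8

For each element, apply t then s: 0 → 9 → 5; 1 → 8 → 9; 2 → 3 → 6; 3 → 7 → 4; 4 → 2 → 2; 5 → 6 → 3; 6 → 5 → 0; 7 → 0 → 1; 8 → 4 → 7; 9 → 1 → 8.
Collecting the images, s ∘ t = [5 9 6 4 2 3 0 1 7 8].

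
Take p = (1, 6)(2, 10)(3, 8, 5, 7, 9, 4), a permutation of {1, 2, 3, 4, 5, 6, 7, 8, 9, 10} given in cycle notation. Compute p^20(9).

9 lies in the 6-cycle (3, 8, 5, 7, 9, 4).
Powers repeat with period 6 on this cycle, and 20 mod 6 = 2, so p^20(9) = p^2(9).
Advancing 2 steps from 9: 9 → 4 → 3.

3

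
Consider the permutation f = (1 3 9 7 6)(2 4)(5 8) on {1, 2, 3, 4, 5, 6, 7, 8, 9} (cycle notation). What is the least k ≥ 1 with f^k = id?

The disjoint cycles have lengths 5, 2, 2.
The order is lcm(5, 2, 2) = 10.

10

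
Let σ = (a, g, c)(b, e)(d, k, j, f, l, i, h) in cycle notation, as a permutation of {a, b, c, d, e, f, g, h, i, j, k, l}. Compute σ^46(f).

f lies in the 7-cycle (d, k, j, f, l, i, h).
On a 7-cycle, σ^7 is the identity, so σ^46 = σ^4 there (46 ≡ 4 mod 7).
Stepping 4 places around the cycle: f → l → i → h → d.

d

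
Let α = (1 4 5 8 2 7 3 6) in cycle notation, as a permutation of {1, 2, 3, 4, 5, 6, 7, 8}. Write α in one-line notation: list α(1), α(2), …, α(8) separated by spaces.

4 7 6 5 8 1 3 2

Image by image: 1↦4, 2↦7, 3↦6, 4↦5, 5↦8, 6↦1, 7↦3, 8↦2.
So the one-line form is 4 7 6 5 8 1 3 2.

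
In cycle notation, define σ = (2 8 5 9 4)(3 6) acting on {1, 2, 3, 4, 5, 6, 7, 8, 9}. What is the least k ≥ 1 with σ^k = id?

10

The disjoint cycles have lengths 5, 2, 1, 1.
The order of σ is the least common multiple of its cycle lengths: lcm(5, 2) = 10.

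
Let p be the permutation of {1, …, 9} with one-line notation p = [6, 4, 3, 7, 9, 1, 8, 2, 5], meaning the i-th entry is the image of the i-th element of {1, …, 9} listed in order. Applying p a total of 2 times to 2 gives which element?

Tracing 2 → 4 → … returns to 2 after 4 steps, so 2 lies in a 4-cycle (2 4 7 8).
Stepping 2 places around the cycle: 2 → 4 → 7.

7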